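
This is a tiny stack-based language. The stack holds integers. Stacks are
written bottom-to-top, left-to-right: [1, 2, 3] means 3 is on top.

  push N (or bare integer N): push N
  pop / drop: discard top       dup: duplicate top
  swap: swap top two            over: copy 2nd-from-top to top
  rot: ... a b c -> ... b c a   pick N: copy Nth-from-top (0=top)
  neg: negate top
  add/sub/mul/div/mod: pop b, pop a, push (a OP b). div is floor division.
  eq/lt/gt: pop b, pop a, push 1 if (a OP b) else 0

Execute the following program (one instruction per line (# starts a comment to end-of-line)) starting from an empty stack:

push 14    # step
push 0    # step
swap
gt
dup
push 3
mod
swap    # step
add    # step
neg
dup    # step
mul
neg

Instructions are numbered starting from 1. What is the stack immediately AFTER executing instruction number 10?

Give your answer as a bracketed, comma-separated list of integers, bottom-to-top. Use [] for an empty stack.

Answer: [0]

Derivation:
Step 1 ('push 14'): [14]
Step 2 ('push 0'): [14, 0]
Step 3 ('swap'): [0, 14]
Step 4 ('gt'): [0]
Step 5 ('dup'): [0, 0]
Step 6 ('push 3'): [0, 0, 3]
Step 7 ('mod'): [0, 0]
Step 8 ('swap'): [0, 0]
Step 9 ('add'): [0]
Step 10 ('neg'): [0]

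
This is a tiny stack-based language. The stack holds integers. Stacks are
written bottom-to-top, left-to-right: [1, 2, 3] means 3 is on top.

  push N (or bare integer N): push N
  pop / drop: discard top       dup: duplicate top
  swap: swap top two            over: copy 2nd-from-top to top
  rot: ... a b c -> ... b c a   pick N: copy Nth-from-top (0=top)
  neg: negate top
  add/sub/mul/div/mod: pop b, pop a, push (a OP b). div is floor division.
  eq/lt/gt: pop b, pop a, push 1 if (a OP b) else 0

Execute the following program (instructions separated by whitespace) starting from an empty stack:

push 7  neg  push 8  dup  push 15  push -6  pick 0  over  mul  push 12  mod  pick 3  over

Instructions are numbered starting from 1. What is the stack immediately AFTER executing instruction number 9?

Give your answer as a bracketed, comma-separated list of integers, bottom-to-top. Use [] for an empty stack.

Step 1 ('push 7'): [7]
Step 2 ('neg'): [-7]
Step 3 ('push 8'): [-7, 8]
Step 4 ('dup'): [-7, 8, 8]
Step 5 ('push 15'): [-7, 8, 8, 15]
Step 6 ('push -6'): [-7, 8, 8, 15, -6]
Step 7 ('pick 0'): [-7, 8, 8, 15, -6, -6]
Step 8 ('over'): [-7, 8, 8, 15, -6, -6, -6]
Step 9 ('mul'): [-7, 8, 8, 15, -6, 36]

Answer: [-7, 8, 8, 15, -6, 36]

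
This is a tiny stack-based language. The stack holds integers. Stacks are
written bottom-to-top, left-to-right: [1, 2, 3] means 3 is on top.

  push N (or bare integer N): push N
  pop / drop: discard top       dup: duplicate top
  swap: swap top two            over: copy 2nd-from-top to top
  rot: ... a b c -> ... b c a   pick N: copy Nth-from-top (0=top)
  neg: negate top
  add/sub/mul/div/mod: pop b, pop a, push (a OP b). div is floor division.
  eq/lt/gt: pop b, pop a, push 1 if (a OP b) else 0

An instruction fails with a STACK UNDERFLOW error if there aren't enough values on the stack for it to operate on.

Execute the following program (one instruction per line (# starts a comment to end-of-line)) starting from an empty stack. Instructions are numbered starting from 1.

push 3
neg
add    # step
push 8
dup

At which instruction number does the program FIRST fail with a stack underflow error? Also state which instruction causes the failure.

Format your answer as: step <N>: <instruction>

Step 1 ('push 3'): stack = [3], depth = 1
Step 2 ('neg'): stack = [-3], depth = 1
Step 3 ('add'): needs 2 value(s) but depth is 1 — STACK UNDERFLOW

Answer: step 3: add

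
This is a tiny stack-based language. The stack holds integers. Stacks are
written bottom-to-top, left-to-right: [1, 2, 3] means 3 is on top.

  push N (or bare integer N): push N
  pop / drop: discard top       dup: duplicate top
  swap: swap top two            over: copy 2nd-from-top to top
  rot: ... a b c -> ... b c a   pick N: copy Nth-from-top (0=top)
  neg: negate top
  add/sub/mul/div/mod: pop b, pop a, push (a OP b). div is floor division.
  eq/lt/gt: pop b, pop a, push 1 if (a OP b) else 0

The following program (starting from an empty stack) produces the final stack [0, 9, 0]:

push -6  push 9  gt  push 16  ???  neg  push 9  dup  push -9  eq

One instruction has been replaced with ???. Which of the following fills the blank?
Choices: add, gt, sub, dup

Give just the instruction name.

Answer: gt

Derivation:
Stack before ???: [0, 16]
Stack after ???:  [0]
Checking each choice:
  add: produces [-16, 9, 0]
  gt: MATCH
  sub: produces [16, 9, 0]
  dup: produces [0, 16, -16, 9, 0]


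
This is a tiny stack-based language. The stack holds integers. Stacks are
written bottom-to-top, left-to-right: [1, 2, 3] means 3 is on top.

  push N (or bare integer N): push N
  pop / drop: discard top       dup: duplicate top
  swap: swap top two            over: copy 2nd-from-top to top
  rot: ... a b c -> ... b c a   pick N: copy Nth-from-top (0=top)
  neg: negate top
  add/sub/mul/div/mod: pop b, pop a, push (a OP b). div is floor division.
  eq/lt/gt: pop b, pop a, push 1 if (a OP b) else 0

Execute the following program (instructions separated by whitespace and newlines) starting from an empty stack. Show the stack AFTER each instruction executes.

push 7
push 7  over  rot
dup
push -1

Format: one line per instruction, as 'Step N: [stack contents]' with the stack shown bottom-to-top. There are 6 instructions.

Step 1: [7]
Step 2: [7, 7]
Step 3: [7, 7, 7]
Step 4: [7, 7, 7]
Step 5: [7, 7, 7, 7]
Step 6: [7, 7, 7, 7, -1]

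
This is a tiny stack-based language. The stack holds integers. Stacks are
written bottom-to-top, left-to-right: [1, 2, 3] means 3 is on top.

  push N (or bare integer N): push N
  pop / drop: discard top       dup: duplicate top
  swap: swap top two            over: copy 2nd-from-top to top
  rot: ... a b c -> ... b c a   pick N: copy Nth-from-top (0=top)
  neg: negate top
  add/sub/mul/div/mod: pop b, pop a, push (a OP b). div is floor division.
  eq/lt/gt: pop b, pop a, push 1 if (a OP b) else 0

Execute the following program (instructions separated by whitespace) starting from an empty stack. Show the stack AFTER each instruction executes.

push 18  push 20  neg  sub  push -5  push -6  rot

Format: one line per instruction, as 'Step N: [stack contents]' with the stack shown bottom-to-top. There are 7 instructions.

Step 1: [18]
Step 2: [18, 20]
Step 3: [18, -20]
Step 4: [38]
Step 5: [38, -5]
Step 6: [38, -5, -6]
Step 7: [-5, -6, 38]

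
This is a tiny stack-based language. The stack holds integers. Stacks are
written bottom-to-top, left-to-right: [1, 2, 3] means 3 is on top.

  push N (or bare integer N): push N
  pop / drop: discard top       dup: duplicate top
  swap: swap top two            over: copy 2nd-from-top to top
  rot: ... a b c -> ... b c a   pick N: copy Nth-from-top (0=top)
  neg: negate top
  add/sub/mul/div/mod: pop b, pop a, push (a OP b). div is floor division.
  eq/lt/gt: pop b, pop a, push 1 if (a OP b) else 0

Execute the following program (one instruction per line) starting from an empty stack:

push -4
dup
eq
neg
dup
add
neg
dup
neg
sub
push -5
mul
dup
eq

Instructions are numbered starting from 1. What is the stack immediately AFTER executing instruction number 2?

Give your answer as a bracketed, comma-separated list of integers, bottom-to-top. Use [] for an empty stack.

Step 1 ('push -4'): [-4]
Step 2 ('dup'): [-4, -4]

Answer: [-4, -4]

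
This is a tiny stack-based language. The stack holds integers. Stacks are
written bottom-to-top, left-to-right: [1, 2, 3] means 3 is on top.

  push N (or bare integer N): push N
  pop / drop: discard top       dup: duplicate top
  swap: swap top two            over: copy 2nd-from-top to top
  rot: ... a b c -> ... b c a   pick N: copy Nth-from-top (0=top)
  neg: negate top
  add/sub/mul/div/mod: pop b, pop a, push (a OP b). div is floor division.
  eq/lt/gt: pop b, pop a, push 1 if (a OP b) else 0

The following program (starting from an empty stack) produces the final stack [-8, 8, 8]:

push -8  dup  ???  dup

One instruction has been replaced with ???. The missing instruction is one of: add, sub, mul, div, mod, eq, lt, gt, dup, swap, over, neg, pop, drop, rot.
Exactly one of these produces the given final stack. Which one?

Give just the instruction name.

Stack before ???: [-8, -8]
Stack after ???:  [-8, 8]
The instruction that transforms [-8, -8] -> [-8, 8] is: neg

Answer: neg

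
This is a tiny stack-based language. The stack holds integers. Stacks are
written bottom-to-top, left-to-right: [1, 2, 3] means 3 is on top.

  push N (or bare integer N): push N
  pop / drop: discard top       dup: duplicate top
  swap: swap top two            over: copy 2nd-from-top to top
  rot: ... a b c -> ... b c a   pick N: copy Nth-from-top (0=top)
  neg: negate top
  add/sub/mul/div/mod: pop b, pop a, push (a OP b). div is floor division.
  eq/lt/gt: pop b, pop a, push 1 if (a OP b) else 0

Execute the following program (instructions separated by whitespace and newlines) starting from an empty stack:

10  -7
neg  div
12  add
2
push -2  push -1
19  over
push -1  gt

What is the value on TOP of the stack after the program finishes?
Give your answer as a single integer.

After 'push 10': [10]
After 'push -7': [10, -7]
After 'neg': [10, 7]
After 'div': [1]
After 'push 12': [1, 12]
After 'add': [13]
After 'push 2': [13, 2]
After 'push -2': [13, 2, -2]
After 'push -1': [13, 2, -2, -1]
After 'push 19': [13, 2, -2, -1, 19]
After 'over': [13, 2, -2, -1, 19, -1]
After 'push -1': [13, 2, -2, -1, 19, -1, -1]
After 'gt': [13, 2, -2, -1, 19, 0]

Answer: 0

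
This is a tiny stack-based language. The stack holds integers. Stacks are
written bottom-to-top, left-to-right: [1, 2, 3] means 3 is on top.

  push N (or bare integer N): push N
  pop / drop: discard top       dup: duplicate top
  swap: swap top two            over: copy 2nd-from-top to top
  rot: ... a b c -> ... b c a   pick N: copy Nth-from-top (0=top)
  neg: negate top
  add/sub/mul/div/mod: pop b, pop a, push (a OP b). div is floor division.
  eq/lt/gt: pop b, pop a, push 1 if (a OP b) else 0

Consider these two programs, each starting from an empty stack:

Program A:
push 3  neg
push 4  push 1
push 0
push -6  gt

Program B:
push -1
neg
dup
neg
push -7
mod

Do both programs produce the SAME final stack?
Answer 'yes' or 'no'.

Program A trace:
  After 'push 3': [3]
  After 'neg': [-3]
  After 'push 4': [-3, 4]
  After 'push 1': [-3, 4, 1]
  After 'push 0': [-3, 4, 1, 0]
  After 'push -6': [-3, 4, 1, 0, -6]
  After 'gt': [-3, 4, 1, 1]
Program A final stack: [-3, 4, 1, 1]

Program B trace:
  After 'push -1': [-1]
  After 'neg': [1]
  After 'dup': [1, 1]
  After 'neg': [1, -1]
  After 'push -7': [1, -1, -7]
  After 'mod': [1, -1]
Program B final stack: [1, -1]
Same: no

Answer: no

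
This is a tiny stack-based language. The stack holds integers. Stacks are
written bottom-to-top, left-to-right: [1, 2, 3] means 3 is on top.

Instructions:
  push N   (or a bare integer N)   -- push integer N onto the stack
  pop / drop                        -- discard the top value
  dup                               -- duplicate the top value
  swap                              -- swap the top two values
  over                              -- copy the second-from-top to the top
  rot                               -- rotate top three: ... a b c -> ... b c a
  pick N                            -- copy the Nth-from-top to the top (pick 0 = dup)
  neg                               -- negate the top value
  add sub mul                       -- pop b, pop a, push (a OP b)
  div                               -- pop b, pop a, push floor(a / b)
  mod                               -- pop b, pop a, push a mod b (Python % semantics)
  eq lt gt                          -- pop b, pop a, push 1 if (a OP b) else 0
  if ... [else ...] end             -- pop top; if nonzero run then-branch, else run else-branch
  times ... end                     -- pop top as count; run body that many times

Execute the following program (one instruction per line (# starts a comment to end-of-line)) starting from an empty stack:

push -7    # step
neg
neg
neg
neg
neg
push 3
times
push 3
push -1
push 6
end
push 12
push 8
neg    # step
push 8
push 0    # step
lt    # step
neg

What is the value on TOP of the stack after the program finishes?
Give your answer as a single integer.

After 'push -7': [-7]
After 'neg': [7]
After 'neg': [-7]
After 'neg': [7]
After 'neg': [-7]
After 'neg': [7]
After 'push 3': [7, 3]
After 'times': [7]
After 'push 3': [7, 3]
After 'push -1': [7, 3, -1]
  ...
After 'push 3': [7, 3, -1, 6, 3, -1, 6, 3]
After 'push -1': [7, 3, -1, 6, 3, -1, 6, 3, -1]
After 'push 6': [7, 3, -1, 6, 3, -1, 6, 3, -1, 6]
After 'push 12': [7, 3, -1, 6, 3, -1, 6, 3, -1, 6, 12]
After 'push 8': [7, 3, -1, 6, 3, -1, 6, 3, -1, 6, 12, 8]
After 'neg': [7, 3, -1, 6, 3, -1, 6, 3, -1, 6, 12, -8]
After 'push 8': [7, 3, -1, 6, 3, -1, 6, 3, -1, 6, 12, -8, 8]
After 'push 0': [7, 3, -1, 6, 3, -1, 6, 3, -1, 6, 12, -8, 8, 0]
After 'lt': [7, 3, -1, 6, 3, -1, 6, 3, -1, 6, 12, -8, 0]
After 'neg': [7, 3, -1, 6, 3, -1, 6, 3, -1, 6, 12, -8, 0]

Answer: 0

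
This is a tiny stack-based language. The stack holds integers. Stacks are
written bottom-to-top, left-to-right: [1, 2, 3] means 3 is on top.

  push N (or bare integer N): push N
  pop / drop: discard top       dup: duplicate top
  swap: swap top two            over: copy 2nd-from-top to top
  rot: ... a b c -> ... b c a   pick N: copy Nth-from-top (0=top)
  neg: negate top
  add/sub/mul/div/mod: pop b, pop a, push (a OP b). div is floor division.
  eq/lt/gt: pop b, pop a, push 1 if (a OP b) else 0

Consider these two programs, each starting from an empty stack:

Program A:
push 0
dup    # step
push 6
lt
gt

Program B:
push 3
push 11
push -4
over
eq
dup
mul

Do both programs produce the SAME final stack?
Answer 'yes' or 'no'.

Answer: no

Derivation:
Program A trace:
  After 'push 0': [0]
  After 'dup': [0, 0]
  After 'push 6': [0, 0, 6]
  After 'lt': [0, 1]
  After 'gt': [0]
Program A final stack: [0]

Program B trace:
  After 'push 3': [3]
  After 'push 11': [3, 11]
  After 'push -4': [3, 11, -4]
  After 'over': [3, 11, -4, 11]
  After 'eq': [3, 11, 0]
  After 'dup': [3, 11, 0, 0]
  After 'mul': [3, 11, 0]
Program B final stack: [3, 11, 0]
Same: no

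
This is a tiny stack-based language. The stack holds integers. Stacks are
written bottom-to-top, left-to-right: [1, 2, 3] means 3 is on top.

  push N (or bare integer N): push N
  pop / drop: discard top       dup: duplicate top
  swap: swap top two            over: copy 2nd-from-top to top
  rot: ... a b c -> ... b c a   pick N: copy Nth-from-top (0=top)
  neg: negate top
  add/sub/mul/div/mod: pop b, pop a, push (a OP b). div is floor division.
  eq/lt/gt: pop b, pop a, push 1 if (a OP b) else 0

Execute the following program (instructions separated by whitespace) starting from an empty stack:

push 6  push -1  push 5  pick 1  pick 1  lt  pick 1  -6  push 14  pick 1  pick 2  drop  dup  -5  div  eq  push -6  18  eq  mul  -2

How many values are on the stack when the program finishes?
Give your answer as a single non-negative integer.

Answer: 9

Derivation:
After 'push 6': stack = [6] (depth 1)
After 'push -1': stack = [6, -1] (depth 2)
After 'push 5': stack = [6, -1, 5] (depth 3)
After 'pick 1': stack = [6, -1, 5, -1] (depth 4)
After 'pick 1': stack = [6, -1, 5, -1, 5] (depth 5)
After 'lt': stack = [6, -1, 5, 1] (depth 4)
After 'pick 1': stack = [6, -1, 5, 1, 5] (depth 5)
After 'push -6': stack = [6, -1, 5, 1, 5, -6] (depth 6)
After 'push 14': stack = [6, -1, 5, 1, 5, -6, 14] (depth 7)
After 'pick 1': stack = [6, -1, 5, 1, 5, -6, 14, -6] (depth 8)
  ...
After 'drop': stack = [6, -1, 5, 1, 5, -6, 14, -6] (depth 8)
After 'dup': stack = [6, -1, 5, 1, 5, -6, 14, -6, -6] (depth 9)
After 'push -5': stack = [6, -1, 5, 1, 5, -6, 14, -6, -6, -5] (depth 10)
After 'div': stack = [6, -1, 5, 1, 5, -6, 14, -6, 1] (depth 9)
After 'eq': stack = [6, -1, 5, 1, 5, -6, 14, 0] (depth 8)
After 'push -6': stack = [6, -1, 5, 1, 5, -6, 14, 0, -6] (depth 9)
After 'push 18': stack = [6, -1, 5, 1, 5, -6, 14, 0, -6, 18] (depth 10)
After 'eq': stack = [6, -1, 5, 1, 5, -6, 14, 0, 0] (depth 9)
After 'mul': stack = [6, -1, 5, 1, 5, -6, 14, 0] (depth 8)
After 'push -2': stack = [6, -1, 5, 1, 5, -6, 14, 0, -2] (depth 9)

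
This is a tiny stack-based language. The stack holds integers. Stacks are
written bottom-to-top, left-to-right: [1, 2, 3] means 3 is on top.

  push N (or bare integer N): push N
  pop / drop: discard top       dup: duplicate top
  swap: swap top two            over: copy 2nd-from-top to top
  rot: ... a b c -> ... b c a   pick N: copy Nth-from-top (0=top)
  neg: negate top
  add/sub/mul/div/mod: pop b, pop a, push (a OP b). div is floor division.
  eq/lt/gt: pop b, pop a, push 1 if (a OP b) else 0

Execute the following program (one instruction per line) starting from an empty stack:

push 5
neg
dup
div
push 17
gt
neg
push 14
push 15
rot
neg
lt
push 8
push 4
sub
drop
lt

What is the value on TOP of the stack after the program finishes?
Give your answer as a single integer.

Answer: 0

Derivation:
After 'push 5': [5]
After 'neg': [-5]
After 'dup': [-5, -5]
After 'div': [1]
After 'push 17': [1, 17]
After 'gt': [0]
After 'neg': [0]
After 'push 14': [0, 14]
After 'push 15': [0, 14, 15]
After 'rot': [14, 15, 0]
After 'neg': [14, 15, 0]
After 'lt': [14, 0]
After 'push 8': [14, 0, 8]
After 'push 4': [14, 0, 8, 4]
After 'sub': [14, 0, 4]
After 'drop': [14, 0]
After 'lt': [0]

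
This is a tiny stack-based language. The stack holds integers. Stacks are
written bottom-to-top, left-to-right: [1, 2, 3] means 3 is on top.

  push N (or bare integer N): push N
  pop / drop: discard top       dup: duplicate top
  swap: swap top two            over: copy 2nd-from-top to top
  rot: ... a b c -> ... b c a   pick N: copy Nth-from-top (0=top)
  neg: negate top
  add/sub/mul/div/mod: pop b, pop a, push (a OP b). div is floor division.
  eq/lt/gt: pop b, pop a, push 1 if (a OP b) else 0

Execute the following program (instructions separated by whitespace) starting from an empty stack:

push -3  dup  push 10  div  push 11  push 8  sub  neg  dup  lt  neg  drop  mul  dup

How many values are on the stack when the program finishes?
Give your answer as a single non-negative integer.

Answer: 2

Derivation:
After 'push -3': stack = [-3] (depth 1)
After 'dup': stack = [-3, -3] (depth 2)
After 'push 10': stack = [-3, -3, 10] (depth 3)
After 'div': stack = [-3, -1] (depth 2)
After 'push 11': stack = [-3, -1, 11] (depth 3)
After 'push 8': stack = [-3, -1, 11, 8] (depth 4)
After 'sub': stack = [-3, -1, 3] (depth 3)
After 'neg': stack = [-3, -1, -3] (depth 3)
After 'dup': stack = [-3, -1, -3, -3] (depth 4)
After 'lt': stack = [-3, -1, 0] (depth 3)
After 'neg': stack = [-3, -1, 0] (depth 3)
After 'drop': stack = [-3, -1] (depth 2)
After 'mul': stack = [3] (depth 1)
After 'dup': stack = [3, 3] (depth 2)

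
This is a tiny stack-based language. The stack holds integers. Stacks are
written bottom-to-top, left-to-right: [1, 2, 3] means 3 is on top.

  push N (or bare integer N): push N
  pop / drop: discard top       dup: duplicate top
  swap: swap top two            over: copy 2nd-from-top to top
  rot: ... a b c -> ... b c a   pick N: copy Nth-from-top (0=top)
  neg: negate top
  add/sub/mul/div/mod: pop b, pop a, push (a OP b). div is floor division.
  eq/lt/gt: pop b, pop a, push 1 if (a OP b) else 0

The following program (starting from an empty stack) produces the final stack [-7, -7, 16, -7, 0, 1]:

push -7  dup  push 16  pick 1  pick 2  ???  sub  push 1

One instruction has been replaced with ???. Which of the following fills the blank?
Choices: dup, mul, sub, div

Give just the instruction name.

Stack before ???: [-7, -7, 16, -7, -7]
Stack after ???:  [-7, -7, 16, -7, -7, -7]
Checking each choice:
  dup: MATCH
  mul: produces [-7, -7, -33, 1]
  sub: produces [-7, -7, 16, 1]
  div: produces [-7, -7, 15, 1]


Answer: dup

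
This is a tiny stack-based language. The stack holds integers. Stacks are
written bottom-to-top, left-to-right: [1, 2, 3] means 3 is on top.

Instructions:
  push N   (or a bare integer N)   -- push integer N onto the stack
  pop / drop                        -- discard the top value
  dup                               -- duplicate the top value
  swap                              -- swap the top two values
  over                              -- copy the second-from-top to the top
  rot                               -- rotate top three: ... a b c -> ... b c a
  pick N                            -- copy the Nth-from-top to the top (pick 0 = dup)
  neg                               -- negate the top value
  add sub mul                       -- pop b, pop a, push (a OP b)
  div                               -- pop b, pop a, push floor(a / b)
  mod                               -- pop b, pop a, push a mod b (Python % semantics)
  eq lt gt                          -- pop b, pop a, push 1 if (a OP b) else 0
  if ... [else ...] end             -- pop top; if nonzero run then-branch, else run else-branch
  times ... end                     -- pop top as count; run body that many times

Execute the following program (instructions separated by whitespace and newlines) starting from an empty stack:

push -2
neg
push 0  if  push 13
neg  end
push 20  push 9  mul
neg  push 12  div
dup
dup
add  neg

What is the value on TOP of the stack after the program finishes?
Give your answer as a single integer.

After 'push -2': [-2]
After 'neg': [2]
After 'push 0': [2, 0]
After 'if': [2]
After 'push 20': [2, 20]
After 'push 9': [2, 20, 9]
After 'mul': [2, 180]
After 'neg': [2, -180]
After 'push 12': [2, -180, 12]
After 'div': [2, -15]
After 'dup': [2, -15, -15]
After 'dup': [2, -15, -15, -15]
After 'add': [2, -15, -30]
After 'neg': [2, -15, 30]

Answer: 30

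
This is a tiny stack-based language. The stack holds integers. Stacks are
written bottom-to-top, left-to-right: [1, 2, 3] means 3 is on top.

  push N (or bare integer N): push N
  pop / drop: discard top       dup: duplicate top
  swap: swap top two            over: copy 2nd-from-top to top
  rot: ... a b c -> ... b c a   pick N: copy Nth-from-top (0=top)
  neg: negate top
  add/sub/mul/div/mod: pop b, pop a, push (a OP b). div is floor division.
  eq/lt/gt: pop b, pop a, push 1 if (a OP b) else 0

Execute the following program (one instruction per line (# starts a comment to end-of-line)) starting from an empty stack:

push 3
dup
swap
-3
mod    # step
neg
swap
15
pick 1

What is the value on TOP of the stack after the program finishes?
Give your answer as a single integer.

Answer: 3

Derivation:
After 'push 3': [3]
After 'dup': [3, 3]
After 'swap': [3, 3]
After 'push -3': [3, 3, -3]
After 'mod': [3, 0]
After 'neg': [3, 0]
After 'swap': [0, 3]
After 'push 15': [0, 3, 15]
After 'pick 1': [0, 3, 15, 3]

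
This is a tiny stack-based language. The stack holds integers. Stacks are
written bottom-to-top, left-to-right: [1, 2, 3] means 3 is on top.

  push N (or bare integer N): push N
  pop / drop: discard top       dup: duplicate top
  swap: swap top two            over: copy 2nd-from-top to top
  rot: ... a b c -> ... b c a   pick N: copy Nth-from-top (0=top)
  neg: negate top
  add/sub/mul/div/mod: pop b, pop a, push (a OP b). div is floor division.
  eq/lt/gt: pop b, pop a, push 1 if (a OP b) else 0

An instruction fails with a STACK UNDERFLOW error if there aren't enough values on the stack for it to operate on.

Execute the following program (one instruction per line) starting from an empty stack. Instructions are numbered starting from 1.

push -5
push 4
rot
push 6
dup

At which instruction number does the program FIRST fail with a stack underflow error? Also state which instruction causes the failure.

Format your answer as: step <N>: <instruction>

Answer: step 3: rot

Derivation:
Step 1 ('push -5'): stack = [-5], depth = 1
Step 2 ('push 4'): stack = [-5, 4], depth = 2
Step 3 ('rot'): needs 3 value(s) but depth is 2 — STACK UNDERFLOW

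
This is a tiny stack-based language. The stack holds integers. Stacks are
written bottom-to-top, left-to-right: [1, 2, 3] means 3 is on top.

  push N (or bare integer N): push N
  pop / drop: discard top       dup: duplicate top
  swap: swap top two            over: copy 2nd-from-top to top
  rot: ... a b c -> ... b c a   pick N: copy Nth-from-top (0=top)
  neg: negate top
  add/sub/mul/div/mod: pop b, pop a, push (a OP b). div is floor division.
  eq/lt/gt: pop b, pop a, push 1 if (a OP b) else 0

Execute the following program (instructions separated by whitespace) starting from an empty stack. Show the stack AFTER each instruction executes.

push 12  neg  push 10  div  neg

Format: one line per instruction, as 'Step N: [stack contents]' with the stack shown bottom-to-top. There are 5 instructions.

Step 1: [12]
Step 2: [-12]
Step 3: [-12, 10]
Step 4: [-2]
Step 5: [2]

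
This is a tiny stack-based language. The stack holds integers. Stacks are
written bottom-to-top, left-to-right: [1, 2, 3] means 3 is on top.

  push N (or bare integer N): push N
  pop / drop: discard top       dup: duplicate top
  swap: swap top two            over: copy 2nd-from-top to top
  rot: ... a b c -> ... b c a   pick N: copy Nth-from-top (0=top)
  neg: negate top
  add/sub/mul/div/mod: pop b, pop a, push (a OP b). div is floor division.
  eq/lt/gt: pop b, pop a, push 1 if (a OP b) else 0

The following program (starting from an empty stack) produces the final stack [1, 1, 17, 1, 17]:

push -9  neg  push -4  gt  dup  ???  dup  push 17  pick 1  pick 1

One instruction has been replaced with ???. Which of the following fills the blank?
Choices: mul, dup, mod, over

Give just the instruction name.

Stack before ???: [1, 1]
Stack after ???:  [1]
Checking each choice:
  mul: MATCH
  dup: produces [1, 1, 1, 1, 17, 1, 17]
  mod: produces [0, 0, 17, 0, 17]
  over: produces [1, 1, 1, 1, 17, 1, 17]


Answer: mul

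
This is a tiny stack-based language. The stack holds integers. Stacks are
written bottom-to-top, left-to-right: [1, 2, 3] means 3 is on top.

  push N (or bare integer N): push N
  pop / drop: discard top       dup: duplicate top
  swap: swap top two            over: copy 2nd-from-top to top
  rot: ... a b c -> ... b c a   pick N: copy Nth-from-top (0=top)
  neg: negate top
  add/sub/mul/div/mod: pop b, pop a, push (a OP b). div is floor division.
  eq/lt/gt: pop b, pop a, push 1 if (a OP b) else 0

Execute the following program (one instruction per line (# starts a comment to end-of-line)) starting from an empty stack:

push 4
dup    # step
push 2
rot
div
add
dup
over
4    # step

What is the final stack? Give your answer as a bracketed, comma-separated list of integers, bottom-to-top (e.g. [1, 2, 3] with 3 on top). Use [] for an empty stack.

After 'push 4': [4]
After 'dup': [4, 4]
After 'push 2': [4, 4, 2]
After 'rot': [4, 2, 4]
After 'div': [4, 0]
After 'add': [4]
After 'dup': [4, 4]
After 'over': [4, 4, 4]
After 'push 4': [4, 4, 4, 4]

Answer: [4, 4, 4, 4]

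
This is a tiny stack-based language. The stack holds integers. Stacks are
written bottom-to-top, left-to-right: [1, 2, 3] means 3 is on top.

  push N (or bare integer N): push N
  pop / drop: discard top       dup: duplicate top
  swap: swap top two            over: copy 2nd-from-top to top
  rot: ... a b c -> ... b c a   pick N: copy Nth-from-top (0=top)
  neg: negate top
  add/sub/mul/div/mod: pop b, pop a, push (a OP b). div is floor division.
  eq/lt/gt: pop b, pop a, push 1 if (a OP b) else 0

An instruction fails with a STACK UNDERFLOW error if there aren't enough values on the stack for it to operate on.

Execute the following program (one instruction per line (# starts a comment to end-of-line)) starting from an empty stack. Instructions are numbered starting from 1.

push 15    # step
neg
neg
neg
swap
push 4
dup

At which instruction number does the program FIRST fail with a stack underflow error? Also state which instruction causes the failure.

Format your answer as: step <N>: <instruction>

Step 1 ('push 15'): stack = [15], depth = 1
Step 2 ('neg'): stack = [-15], depth = 1
Step 3 ('neg'): stack = [15], depth = 1
Step 4 ('neg'): stack = [-15], depth = 1
Step 5 ('swap'): needs 2 value(s) but depth is 1 — STACK UNDERFLOW

Answer: step 5: swap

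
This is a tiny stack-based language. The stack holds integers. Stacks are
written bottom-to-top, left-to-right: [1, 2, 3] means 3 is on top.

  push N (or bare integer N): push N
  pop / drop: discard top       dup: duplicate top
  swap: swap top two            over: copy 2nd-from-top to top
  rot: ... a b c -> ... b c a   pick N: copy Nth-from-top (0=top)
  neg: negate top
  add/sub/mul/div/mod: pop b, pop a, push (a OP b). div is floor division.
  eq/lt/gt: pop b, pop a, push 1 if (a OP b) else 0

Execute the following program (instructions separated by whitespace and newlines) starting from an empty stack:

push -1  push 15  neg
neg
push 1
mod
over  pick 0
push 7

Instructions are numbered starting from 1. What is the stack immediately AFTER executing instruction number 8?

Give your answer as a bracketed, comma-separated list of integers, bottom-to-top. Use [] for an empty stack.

Step 1 ('push -1'): [-1]
Step 2 ('push 15'): [-1, 15]
Step 3 ('neg'): [-1, -15]
Step 4 ('neg'): [-1, 15]
Step 5 ('push 1'): [-1, 15, 1]
Step 6 ('mod'): [-1, 0]
Step 7 ('over'): [-1, 0, -1]
Step 8 ('pick 0'): [-1, 0, -1, -1]

Answer: [-1, 0, -1, -1]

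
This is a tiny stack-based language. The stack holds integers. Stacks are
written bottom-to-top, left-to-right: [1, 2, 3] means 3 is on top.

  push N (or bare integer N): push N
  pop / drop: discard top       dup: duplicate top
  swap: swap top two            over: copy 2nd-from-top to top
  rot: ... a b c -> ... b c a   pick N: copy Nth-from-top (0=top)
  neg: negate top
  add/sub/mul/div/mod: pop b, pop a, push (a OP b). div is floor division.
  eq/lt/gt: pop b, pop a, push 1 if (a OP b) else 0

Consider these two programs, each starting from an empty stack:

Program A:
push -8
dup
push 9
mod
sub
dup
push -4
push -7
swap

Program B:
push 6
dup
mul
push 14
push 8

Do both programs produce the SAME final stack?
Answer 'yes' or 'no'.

Program A trace:
  After 'push -8': [-8]
  After 'dup': [-8, -8]
  After 'push 9': [-8, -8, 9]
  After 'mod': [-8, 1]
  After 'sub': [-9]
  After 'dup': [-9, -9]
  After 'push -4': [-9, -9, -4]
  After 'push -7': [-9, -9, -4, -7]
  After 'swap': [-9, -9, -7, -4]
Program A final stack: [-9, -9, -7, -4]

Program B trace:
  After 'push 6': [6]
  After 'dup': [6, 6]
  After 'mul': [36]
  After 'push 14': [36, 14]
  After 'push 8': [36, 14, 8]
Program B final stack: [36, 14, 8]
Same: no

Answer: no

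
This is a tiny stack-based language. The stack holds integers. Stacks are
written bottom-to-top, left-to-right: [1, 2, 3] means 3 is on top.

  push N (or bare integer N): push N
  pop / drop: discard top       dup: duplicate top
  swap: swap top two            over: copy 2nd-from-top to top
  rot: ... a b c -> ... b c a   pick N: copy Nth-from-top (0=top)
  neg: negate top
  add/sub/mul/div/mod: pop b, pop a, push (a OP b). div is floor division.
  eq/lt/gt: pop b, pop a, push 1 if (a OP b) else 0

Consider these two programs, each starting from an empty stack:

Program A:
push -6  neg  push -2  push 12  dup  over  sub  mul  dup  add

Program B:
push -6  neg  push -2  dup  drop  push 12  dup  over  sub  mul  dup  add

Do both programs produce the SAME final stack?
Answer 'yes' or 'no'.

Answer: yes

Derivation:
Program A trace:
  After 'push -6': [-6]
  After 'neg': [6]
  After 'push -2': [6, -2]
  After 'push 12': [6, -2, 12]
  After 'dup': [6, -2, 12, 12]
  After 'over': [6, -2, 12, 12, 12]
  After 'sub': [6, -2, 12, 0]
  After 'mul': [6, -2, 0]
  After 'dup': [6, -2, 0, 0]
  After 'add': [6, -2, 0]
Program A final stack: [6, -2, 0]

Program B trace:
  After 'push -6': [-6]
  After 'neg': [6]
  After 'push -2': [6, -2]
  After 'dup': [6, -2, -2]
  After 'drop': [6, -2]
  After 'push 12': [6, -2, 12]
  After 'dup': [6, -2, 12, 12]
  After 'over': [6, -2, 12, 12, 12]
  After 'sub': [6, -2, 12, 0]
  After 'mul': [6, -2, 0]
  After 'dup': [6, -2, 0, 0]
  After 'add': [6, -2, 0]
Program B final stack: [6, -2, 0]
Same: yes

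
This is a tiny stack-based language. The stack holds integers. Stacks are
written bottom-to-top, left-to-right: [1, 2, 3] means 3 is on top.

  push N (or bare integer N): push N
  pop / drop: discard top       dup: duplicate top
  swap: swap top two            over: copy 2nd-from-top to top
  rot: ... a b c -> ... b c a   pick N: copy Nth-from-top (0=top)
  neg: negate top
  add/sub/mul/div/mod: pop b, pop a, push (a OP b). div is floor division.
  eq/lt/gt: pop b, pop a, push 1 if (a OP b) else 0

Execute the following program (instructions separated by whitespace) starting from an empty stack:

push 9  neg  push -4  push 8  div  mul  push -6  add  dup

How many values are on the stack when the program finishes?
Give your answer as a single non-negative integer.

Answer: 2

Derivation:
After 'push 9': stack = [9] (depth 1)
After 'neg': stack = [-9] (depth 1)
After 'push -4': stack = [-9, -4] (depth 2)
After 'push 8': stack = [-9, -4, 8] (depth 3)
After 'div': stack = [-9, -1] (depth 2)
After 'mul': stack = [9] (depth 1)
After 'push -6': stack = [9, -6] (depth 2)
After 'add': stack = [3] (depth 1)
After 'dup': stack = [3, 3] (depth 2)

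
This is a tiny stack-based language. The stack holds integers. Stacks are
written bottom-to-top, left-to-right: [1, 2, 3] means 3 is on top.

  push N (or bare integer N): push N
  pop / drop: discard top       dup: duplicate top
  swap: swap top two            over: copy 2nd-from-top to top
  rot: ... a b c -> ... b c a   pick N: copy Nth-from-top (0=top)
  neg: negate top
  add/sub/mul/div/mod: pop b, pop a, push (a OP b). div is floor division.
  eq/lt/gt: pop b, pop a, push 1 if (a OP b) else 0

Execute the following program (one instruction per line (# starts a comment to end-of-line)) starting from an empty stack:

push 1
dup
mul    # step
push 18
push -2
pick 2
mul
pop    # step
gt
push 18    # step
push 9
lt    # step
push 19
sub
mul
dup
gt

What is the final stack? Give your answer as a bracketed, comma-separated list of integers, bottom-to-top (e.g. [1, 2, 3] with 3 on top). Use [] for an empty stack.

Answer: [0]

Derivation:
After 'push 1': [1]
After 'dup': [1, 1]
After 'mul': [1]
After 'push 18': [1, 18]
After 'push -2': [1, 18, -2]
After 'pick 2': [1, 18, -2, 1]
After 'mul': [1, 18, -2]
After 'pop': [1, 18]
After 'gt': [0]
After 'push 18': [0, 18]
After 'push 9': [0, 18, 9]
After 'lt': [0, 0]
After 'push 19': [0, 0, 19]
After 'sub': [0, -19]
After 'mul': [0]
After 'dup': [0, 0]
After 'gt': [0]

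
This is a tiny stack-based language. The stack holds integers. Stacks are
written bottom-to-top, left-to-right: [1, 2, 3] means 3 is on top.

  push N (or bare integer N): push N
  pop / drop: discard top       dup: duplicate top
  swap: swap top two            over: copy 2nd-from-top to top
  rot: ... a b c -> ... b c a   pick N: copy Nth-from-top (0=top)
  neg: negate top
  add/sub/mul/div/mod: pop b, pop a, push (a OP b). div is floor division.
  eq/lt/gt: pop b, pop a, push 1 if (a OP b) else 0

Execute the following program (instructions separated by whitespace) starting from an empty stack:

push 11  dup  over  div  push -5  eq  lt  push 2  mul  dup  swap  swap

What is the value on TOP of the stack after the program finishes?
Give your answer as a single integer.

Answer: 0

Derivation:
After 'push 11': [11]
After 'dup': [11, 11]
After 'over': [11, 11, 11]
After 'div': [11, 1]
After 'push -5': [11, 1, -5]
After 'eq': [11, 0]
After 'lt': [0]
After 'push 2': [0, 2]
After 'mul': [0]
After 'dup': [0, 0]
After 'swap': [0, 0]
After 'swap': [0, 0]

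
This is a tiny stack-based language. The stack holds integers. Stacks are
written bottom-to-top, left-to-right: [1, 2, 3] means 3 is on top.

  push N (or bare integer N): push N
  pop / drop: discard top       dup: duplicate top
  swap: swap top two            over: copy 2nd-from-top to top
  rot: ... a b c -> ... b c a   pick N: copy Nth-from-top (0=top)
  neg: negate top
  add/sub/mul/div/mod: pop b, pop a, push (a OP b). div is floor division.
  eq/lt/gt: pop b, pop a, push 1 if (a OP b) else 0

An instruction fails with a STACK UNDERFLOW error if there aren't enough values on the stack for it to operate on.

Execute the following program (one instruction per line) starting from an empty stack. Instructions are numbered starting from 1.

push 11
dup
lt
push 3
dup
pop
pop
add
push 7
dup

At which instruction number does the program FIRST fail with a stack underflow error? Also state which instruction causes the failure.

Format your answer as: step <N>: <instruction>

Step 1 ('push 11'): stack = [11], depth = 1
Step 2 ('dup'): stack = [11, 11], depth = 2
Step 3 ('lt'): stack = [0], depth = 1
Step 4 ('push 3'): stack = [0, 3], depth = 2
Step 5 ('dup'): stack = [0, 3, 3], depth = 3
Step 6 ('pop'): stack = [0, 3], depth = 2
Step 7 ('pop'): stack = [0], depth = 1
Step 8 ('add'): needs 2 value(s) but depth is 1 — STACK UNDERFLOW

Answer: step 8: add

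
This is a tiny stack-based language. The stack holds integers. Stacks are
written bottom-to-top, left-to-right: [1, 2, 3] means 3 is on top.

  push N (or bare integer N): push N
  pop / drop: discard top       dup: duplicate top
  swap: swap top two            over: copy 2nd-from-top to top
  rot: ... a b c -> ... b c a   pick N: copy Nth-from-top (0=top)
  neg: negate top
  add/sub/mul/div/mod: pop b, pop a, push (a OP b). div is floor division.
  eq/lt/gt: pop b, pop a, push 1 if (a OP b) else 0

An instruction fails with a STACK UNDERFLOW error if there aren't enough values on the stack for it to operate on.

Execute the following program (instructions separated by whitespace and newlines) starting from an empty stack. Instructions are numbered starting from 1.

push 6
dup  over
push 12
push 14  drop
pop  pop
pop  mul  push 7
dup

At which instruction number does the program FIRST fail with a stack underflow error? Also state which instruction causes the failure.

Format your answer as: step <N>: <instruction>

Answer: step 10: mul

Derivation:
Step 1 ('push 6'): stack = [6], depth = 1
Step 2 ('dup'): stack = [6, 6], depth = 2
Step 3 ('over'): stack = [6, 6, 6], depth = 3
Step 4 ('push 12'): stack = [6, 6, 6, 12], depth = 4
Step 5 ('push 14'): stack = [6, 6, 6, 12, 14], depth = 5
Step 6 ('drop'): stack = [6, 6, 6, 12], depth = 4
Step 7 ('pop'): stack = [6, 6, 6], depth = 3
Step 8 ('pop'): stack = [6, 6], depth = 2
Step 9 ('pop'): stack = [6], depth = 1
Step 10 ('mul'): needs 2 value(s) but depth is 1 — STACK UNDERFLOW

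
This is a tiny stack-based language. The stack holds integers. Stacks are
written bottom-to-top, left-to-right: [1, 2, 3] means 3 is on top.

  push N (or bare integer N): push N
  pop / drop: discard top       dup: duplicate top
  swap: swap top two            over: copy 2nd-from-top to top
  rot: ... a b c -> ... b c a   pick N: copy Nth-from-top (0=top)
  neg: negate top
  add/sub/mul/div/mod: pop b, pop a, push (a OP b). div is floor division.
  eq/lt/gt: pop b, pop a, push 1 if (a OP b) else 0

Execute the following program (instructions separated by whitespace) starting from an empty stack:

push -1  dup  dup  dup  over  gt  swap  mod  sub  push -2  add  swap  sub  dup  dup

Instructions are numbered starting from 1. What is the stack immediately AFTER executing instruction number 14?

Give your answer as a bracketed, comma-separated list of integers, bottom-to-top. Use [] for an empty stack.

Answer: [-2, -2]

Derivation:
Step 1 ('push -1'): [-1]
Step 2 ('dup'): [-1, -1]
Step 3 ('dup'): [-1, -1, -1]
Step 4 ('dup'): [-1, -1, -1, -1]
Step 5 ('over'): [-1, -1, -1, -1, -1]
Step 6 ('gt'): [-1, -1, -1, 0]
Step 7 ('swap'): [-1, -1, 0, -1]
Step 8 ('mod'): [-1, -1, 0]
Step 9 ('sub'): [-1, -1]
Step 10 ('push -2'): [-1, -1, -2]
Step 11 ('add'): [-1, -3]
Step 12 ('swap'): [-3, -1]
Step 13 ('sub'): [-2]
Step 14 ('dup'): [-2, -2]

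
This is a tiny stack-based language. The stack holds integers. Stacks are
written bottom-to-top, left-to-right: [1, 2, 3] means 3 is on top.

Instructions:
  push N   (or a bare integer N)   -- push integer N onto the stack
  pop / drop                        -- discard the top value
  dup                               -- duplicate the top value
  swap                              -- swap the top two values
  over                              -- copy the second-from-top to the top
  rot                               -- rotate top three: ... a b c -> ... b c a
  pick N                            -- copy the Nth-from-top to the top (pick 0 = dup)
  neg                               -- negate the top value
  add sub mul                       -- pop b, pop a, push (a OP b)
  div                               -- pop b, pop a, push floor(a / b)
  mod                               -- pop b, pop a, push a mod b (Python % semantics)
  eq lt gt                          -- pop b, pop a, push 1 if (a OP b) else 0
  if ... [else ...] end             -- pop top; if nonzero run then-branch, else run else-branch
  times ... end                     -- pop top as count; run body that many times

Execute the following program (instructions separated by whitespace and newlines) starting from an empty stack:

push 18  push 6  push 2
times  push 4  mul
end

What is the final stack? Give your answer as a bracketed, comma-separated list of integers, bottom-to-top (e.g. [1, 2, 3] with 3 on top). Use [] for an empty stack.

After 'push 18': [18]
After 'push 6': [18, 6]
After 'push 2': [18, 6, 2]
After 'times': [18, 6]
After 'push 4': [18, 6, 4]
After 'mul': [18, 24]
After 'push 4': [18, 24, 4]
After 'mul': [18, 96]

Answer: [18, 96]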